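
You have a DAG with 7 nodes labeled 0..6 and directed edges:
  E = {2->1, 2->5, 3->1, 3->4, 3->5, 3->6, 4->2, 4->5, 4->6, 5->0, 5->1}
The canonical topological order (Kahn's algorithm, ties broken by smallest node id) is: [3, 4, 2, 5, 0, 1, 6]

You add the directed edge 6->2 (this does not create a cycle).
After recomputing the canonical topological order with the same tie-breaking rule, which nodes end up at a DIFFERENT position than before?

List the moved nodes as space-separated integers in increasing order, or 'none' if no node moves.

Old toposort: [3, 4, 2, 5, 0, 1, 6]
Added edge 6->2
Recompute Kahn (smallest-id tiebreak):
  initial in-degrees: [1, 3, 2, 0, 1, 3, 2]
  ready (indeg=0): [3]
  pop 3: indeg[1]->2; indeg[4]->0; indeg[5]->2; indeg[6]->1 | ready=[4] | order so far=[3]
  pop 4: indeg[2]->1; indeg[5]->1; indeg[6]->0 | ready=[6] | order so far=[3, 4]
  pop 6: indeg[2]->0 | ready=[2] | order so far=[3, 4, 6]
  pop 2: indeg[1]->1; indeg[5]->0 | ready=[5] | order so far=[3, 4, 6, 2]
  pop 5: indeg[0]->0; indeg[1]->0 | ready=[0, 1] | order so far=[3, 4, 6, 2, 5]
  pop 0: no out-edges | ready=[1] | order so far=[3, 4, 6, 2, 5, 0]
  pop 1: no out-edges | ready=[] | order so far=[3, 4, 6, 2, 5, 0, 1]
New canonical toposort: [3, 4, 6, 2, 5, 0, 1]
Compare positions:
  Node 0: index 4 -> 5 (moved)
  Node 1: index 5 -> 6 (moved)
  Node 2: index 2 -> 3 (moved)
  Node 3: index 0 -> 0 (same)
  Node 4: index 1 -> 1 (same)
  Node 5: index 3 -> 4 (moved)
  Node 6: index 6 -> 2 (moved)
Nodes that changed position: 0 1 2 5 6

Answer: 0 1 2 5 6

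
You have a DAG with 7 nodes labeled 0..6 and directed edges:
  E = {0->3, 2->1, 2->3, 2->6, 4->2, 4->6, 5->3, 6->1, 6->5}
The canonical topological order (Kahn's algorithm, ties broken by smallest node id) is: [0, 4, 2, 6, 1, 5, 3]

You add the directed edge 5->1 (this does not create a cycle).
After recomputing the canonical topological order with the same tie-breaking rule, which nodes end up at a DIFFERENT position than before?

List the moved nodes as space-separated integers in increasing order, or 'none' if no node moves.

Old toposort: [0, 4, 2, 6, 1, 5, 3]
Added edge 5->1
Recompute Kahn (smallest-id tiebreak):
  initial in-degrees: [0, 3, 1, 3, 0, 1, 2]
  ready (indeg=0): [0, 4]
  pop 0: indeg[3]->2 | ready=[4] | order so far=[0]
  pop 4: indeg[2]->0; indeg[6]->1 | ready=[2] | order so far=[0, 4]
  pop 2: indeg[1]->2; indeg[3]->1; indeg[6]->0 | ready=[6] | order so far=[0, 4, 2]
  pop 6: indeg[1]->1; indeg[5]->0 | ready=[5] | order so far=[0, 4, 2, 6]
  pop 5: indeg[1]->0; indeg[3]->0 | ready=[1, 3] | order so far=[0, 4, 2, 6, 5]
  pop 1: no out-edges | ready=[3] | order so far=[0, 4, 2, 6, 5, 1]
  pop 3: no out-edges | ready=[] | order so far=[0, 4, 2, 6, 5, 1, 3]
New canonical toposort: [0, 4, 2, 6, 5, 1, 3]
Compare positions:
  Node 0: index 0 -> 0 (same)
  Node 1: index 4 -> 5 (moved)
  Node 2: index 2 -> 2 (same)
  Node 3: index 6 -> 6 (same)
  Node 4: index 1 -> 1 (same)
  Node 5: index 5 -> 4 (moved)
  Node 6: index 3 -> 3 (same)
Nodes that changed position: 1 5

Answer: 1 5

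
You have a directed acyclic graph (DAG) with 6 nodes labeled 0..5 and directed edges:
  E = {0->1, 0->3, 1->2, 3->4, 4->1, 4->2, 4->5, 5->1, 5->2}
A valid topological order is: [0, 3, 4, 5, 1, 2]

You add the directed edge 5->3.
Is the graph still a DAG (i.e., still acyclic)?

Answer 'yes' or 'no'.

Answer: no

Derivation:
Given toposort: [0, 3, 4, 5, 1, 2]
Position of 5: index 3; position of 3: index 1
New edge 5->3: backward (u after v in old order)
Backward edge: old toposort is now invalid. Check if this creates a cycle.
Does 3 already reach 5? Reachable from 3: [1, 2, 3, 4, 5]. YES -> cycle!
Still a DAG? no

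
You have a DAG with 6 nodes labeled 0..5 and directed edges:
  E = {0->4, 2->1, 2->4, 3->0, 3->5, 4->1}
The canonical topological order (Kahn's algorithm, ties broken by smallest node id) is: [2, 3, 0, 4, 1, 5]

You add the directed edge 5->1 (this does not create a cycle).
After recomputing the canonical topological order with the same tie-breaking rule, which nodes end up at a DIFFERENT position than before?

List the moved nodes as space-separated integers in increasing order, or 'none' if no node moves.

Old toposort: [2, 3, 0, 4, 1, 5]
Added edge 5->1
Recompute Kahn (smallest-id tiebreak):
  initial in-degrees: [1, 3, 0, 0, 2, 1]
  ready (indeg=0): [2, 3]
  pop 2: indeg[1]->2; indeg[4]->1 | ready=[3] | order so far=[2]
  pop 3: indeg[0]->0; indeg[5]->0 | ready=[0, 5] | order so far=[2, 3]
  pop 0: indeg[4]->0 | ready=[4, 5] | order so far=[2, 3, 0]
  pop 4: indeg[1]->1 | ready=[5] | order so far=[2, 3, 0, 4]
  pop 5: indeg[1]->0 | ready=[1] | order so far=[2, 3, 0, 4, 5]
  pop 1: no out-edges | ready=[] | order so far=[2, 3, 0, 4, 5, 1]
New canonical toposort: [2, 3, 0, 4, 5, 1]
Compare positions:
  Node 0: index 2 -> 2 (same)
  Node 1: index 4 -> 5 (moved)
  Node 2: index 0 -> 0 (same)
  Node 3: index 1 -> 1 (same)
  Node 4: index 3 -> 3 (same)
  Node 5: index 5 -> 4 (moved)
Nodes that changed position: 1 5

Answer: 1 5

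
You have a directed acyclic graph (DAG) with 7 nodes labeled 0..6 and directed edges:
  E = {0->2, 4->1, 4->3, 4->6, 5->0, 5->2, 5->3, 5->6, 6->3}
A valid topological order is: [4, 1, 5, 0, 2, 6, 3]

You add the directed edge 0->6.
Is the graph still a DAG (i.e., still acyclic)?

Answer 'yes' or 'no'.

Given toposort: [4, 1, 5, 0, 2, 6, 3]
Position of 0: index 3; position of 6: index 5
New edge 0->6: forward
Forward edge: respects the existing order. Still a DAG, same toposort still valid.
Still a DAG? yes

Answer: yes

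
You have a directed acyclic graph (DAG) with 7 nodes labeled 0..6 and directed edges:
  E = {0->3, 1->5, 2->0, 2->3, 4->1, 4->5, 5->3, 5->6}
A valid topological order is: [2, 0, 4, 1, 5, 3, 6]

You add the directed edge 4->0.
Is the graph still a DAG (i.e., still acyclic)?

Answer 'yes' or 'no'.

Given toposort: [2, 0, 4, 1, 5, 3, 6]
Position of 4: index 2; position of 0: index 1
New edge 4->0: backward (u after v in old order)
Backward edge: old toposort is now invalid. Check if this creates a cycle.
Does 0 already reach 4? Reachable from 0: [0, 3]. NO -> still a DAG (reorder needed).
Still a DAG? yes

Answer: yes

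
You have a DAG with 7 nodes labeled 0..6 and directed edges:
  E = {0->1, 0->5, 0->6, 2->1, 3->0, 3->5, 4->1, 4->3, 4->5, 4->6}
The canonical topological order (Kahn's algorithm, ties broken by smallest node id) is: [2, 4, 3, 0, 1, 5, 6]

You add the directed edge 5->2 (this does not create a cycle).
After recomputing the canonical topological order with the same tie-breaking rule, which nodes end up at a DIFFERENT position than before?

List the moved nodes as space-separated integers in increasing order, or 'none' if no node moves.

Answer: 0 1 2 3 4 5

Derivation:
Old toposort: [2, 4, 3, 0, 1, 5, 6]
Added edge 5->2
Recompute Kahn (smallest-id tiebreak):
  initial in-degrees: [1, 3, 1, 1, 0, 3, 2]
  ready (indeg=0): [4]
  pop 4: indeg[1]->2; indeg[3]->0; indeg[5]->2; indeg[6]->1 | ready=[3] | order so far=[4]
  pop 3: indeg[0]->0; indeg[5]->1 | ready=[0] | order so far=[4, 3]
  pop 0: indeg[1]->1; indeg[5]->0; indeg[6]->0 | ready=[5, 6] | order so far=[4, 3, 0]
  pop 5: indeg[2]->0 | ready=[2, 6] | order so far=[4, 3, 0, 5]
  pop 2: indeg[1]->0 | ready=[1, 6] | order so far=[4, 3, 0, 5, 2]
  pop 1: no out-edges | ready=[6] | order so far=[4, 3, 0, 5, 2, 1]
  pop 6: no out-edges | ready=[] | order so far=[4, 3, 0, 5, 2, 1, 6]
New canonical toposort: [4, 3, 0, 5, 2, 1, 6]
Compare positions:
  Node 0: index 3 -> 2 (moved)
  Node 1: index 4 -> 5 (moved)
  Node 2: index 0 -> 4 (moved)
  Node 3: index 2 -> 1 (moved)
  Node 4: index 1 -> 0 (moved)
  Node 5: index 5 -> 3 (moved)
  Node 6: index 6 -> 6 (same)
Nodes that changed position: 0 1 2 3 4 5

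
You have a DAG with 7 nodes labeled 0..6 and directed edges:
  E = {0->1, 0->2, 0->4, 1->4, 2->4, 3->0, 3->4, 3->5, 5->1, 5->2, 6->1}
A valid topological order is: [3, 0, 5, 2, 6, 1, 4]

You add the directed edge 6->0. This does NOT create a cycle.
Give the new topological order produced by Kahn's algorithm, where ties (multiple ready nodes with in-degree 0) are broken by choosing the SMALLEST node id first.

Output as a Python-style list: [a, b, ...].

Old toposort: [3, 0, 5, 2, 6, 1, 4]
Added edge: 6->0
Position of 6 (4) > position of 0 (1). Must reorder: 6 must now come before 0.
Run Kahn's algorithm (break ties by smallest node id):
  initial in-degrees: [2, 3, 2, 0, 4, 1, 0]
  ready (indeg=0): [3, 6]
  pop 3: indeg[0]->1; indeg[4]->3; indeg[5]->0 | ready=[5, 6] | order so far=[3]
  pop 5: indeg[1]->2; indeg[2]->1 | ready=[6] | order so far=[3, 5]
  pop 6: indeg[0]->0; indeg[1]->1 | ready=[0] | order so far=[3, 5, 6]
  pop 0: indeg[1]->0; indeg[2]->0; indeg[4]->2 | ready=[1, 2] | order so far=[3, 5, 6, 0]
  pop 1: indeg[4]->1 | ready=[2] | order so far=[3, 5, 6, 0, 1]
  pop 2: indeg[4]->0 | ready=[4] | order so far=[3, 5, 6, 0, 1, 2]
  pop 4: no out-edges | ready=[] | order so far=[3, 5, 6, 0, 1, 2, 4]
  Result: [3, 5, 6, 0, 1, 2, 4]

Answer: [3, 5, 6, 0, 1, 2, 4]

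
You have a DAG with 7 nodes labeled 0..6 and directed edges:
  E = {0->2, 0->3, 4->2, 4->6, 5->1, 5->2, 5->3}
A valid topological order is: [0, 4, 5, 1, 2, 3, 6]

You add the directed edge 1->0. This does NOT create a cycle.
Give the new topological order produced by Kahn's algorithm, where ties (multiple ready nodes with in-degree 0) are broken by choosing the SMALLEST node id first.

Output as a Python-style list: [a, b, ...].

Answer: [4, 5, 1, 0, 2, 3, 6]

Derivation:
Old toposort: [0, 4, 5, 1, 2, 3, 6]
Added edge: 1->0
Position of 1 (3) > position of 0 (0). Must reorder: 1 must now come before 0.
Run Kahn's algorithm (break ties by smallest node id):
  initial in-degrees: [1, 1, 3, 2, 0, 0, 1]
  ready (indeg=0): [4, 5]
  pop 4: indeg[2]->2; indeg[6]->0 | ready=[5, 6] | order so far=[4]
  pop 5: indeg[1]->0; indeg[2]->1; indeg[3]->1 | ready=[1, 6] | order so far=[4, 5]
  pop 1: indeg[0]->0 | ready=[0, 6] | order so far=[4, 5, 1]
  pop 0: indeg[2]->0; indeg[3]->0 | ready=[2, 3, 6] | order so far=[4, 5, 1, 0]
  pop 2: no out-edges | ready=[3, 6] | order so far=[4, 5, 1, 0, 2]
  pop 3: no out-edges | ready=[6] | order so far=[4, 5, 1, 0, 2, 3]
  pop 6: no out-edges | ready=[] | order so far=[4, 5, 1, 0, 2, 3, 6]
  Result: [4, 5, 1, 0, 2, 3, 6]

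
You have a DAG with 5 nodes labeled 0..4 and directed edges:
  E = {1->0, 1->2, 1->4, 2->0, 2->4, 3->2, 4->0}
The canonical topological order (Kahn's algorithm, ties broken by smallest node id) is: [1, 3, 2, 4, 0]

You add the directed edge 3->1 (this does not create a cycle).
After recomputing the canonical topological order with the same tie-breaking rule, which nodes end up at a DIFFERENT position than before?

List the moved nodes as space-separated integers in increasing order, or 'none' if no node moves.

Answer: 1 3

Derivation:
Old toposort: [1, 3, 2, 4, 0]
Added edge 3->1
Recompute Kahn (smallest-id tiebreak):
  initial in-degrees: [3, 1, 2, 0, 2]
  ready (indeg=0): [3]
  pop 3: indeg[1]->0; indeg[2]->1 | ready=[1] | order so far=[3]
  pop 1: indeg[0]->2; indeg[2]->0; indeg[4]->1 | ready=[2] | order so far=[3, 1]
  pop 2: indeg[0]->1; indeg[4]->0 | ready=[4] | order so far=[3, 1, 2]
  pop 4: indeg[0]->0 | ready=[0] | order so far=[3, 1, 2, 4]
  pop 0: no out-edges | ready=[] | order so far=[3, 1, 2, 4, 0]
New canonical toposort: [3, 1, 2, 4, 0]
Compare positions:
  Node 0: index 4 -> 4 (same)
  Node 1: index 0 -> 1 (moved)
  Node 2: index 2 -> 2 (same)
  Node 3: index 1 -> 0 (moved)
  Node 4: index 3 -> 3 (same)
Nodes that changed position: 1 3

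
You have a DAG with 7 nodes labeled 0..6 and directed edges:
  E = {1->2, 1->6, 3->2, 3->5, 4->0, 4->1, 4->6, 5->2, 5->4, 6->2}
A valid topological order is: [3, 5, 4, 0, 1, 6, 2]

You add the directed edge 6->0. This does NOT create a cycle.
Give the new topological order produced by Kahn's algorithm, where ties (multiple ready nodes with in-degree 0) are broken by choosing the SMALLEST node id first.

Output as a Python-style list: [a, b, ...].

Answer: [3, 5, 4, 1, 6, 0, 2]

Derivation:
Old toposort: [3, 5, 4, 0, 1, 6, 2]
Added edge: 6->0
Position of 6 (5) > position of 0 (3). Must reorder: 6 must now come before 0.
Run Kahn's algorithm (break ties by smallest node id):
  initial in-degrees: [2, 1, 4, 0, 1, 1, 2]
  ready (indeg=0): [3]
  pop 3: indeg[2]->3; indeg[5]->0 | ready=[5] | order so far=[3]
  pop 5: indeg[2]->2; indeg[4]->0 | ready=[4] | order so far=[3, 5]
  pop 4: indeg[0]->1; indeg[1]->0; indeg[6]->1 | ready=[1] | order so far=[3, 5, 4]
  pop 1: indeg[2]->1; indeg[6]->0 | ready=[6] | order so far=[3, 5, 4, 1]
  pop 6: indeg[0]->0; indeg[2]->0 | ready=[0, 2] | order so far=[3, 5, 4, 1, 6]
  pop 0: no out-edges | ready=[2] | order so far=[3, 5, 4, 1, 6, 0]
  pop 2: no out-edges | ready=[] | order so far=[3, 5, 4, 1, 6, 0, 2]
  Result: [3, 5, 4, 1, 6, 0, 2]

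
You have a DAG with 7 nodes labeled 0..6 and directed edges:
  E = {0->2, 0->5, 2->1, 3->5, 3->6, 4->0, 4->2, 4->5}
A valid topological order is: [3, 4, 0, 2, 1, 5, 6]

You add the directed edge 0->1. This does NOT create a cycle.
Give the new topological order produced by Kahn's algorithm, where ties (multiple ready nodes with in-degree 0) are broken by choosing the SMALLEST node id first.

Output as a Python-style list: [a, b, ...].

Old toposort: [3, 4, 0, 2, 1, 5, 6]
Added edge: 0->1
Position of 0 (2) < position of 1 (4). Old order still valid.
Run Kahn's algorithm (break ties by smallest node id):
  initial in-degrees: [1, 2, 2, 0, 0, 3, 1]
  ready (indeg=0): [3, 4]
  pop 3: indeg[5]->2; indeg[6]->0 | ready=[4, 6] | order so far=[3]
  pop 4: indeg[0]->0; indeg[2]->1; indeg[5]->1 | ready=[0, 6] | order so far=[3, 4]
  pop 0: indeg[1]->1; indeg[2]->0; indeg[5]->0 | ready=[2, 5, 6] | order so far=[3, 4, 0]
  pop 2: indeg[1]->0 | ready=[1, 5, 6] | order so far=[3, 4, 0, 2]
  pop 1: no out-edges | ready=[5, 6] | order so far=[3, 4, 0, 2, 1]
  pop 5: no out-edges | ready=[6] | order so far=[3, 4, 0, 2, 1, 5]
  pop 6: no out-edges | ready=[] | order so far=[3, 4, 0, 2, 1, 5, 6]
  Result: [3, 4, 0, 2, 1, 5, 6]

Answer: [3, 4, 0, 2, 1, 5, 6]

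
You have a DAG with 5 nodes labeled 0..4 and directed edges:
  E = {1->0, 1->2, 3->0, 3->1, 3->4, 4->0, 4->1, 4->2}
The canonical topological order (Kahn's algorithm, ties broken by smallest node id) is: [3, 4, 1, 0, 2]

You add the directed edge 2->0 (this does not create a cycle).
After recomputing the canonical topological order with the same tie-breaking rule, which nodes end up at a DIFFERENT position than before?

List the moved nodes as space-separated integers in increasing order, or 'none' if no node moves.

Old toposort: [3, 4, 1, 0, 2]
Added edge 2->0
Recompute Kahn (smallest-id tiebreak):
  initial in-degrees: [4, 2, 2, 0, 1]
  ready (indeg=0): [3]
  pop 3: indeg[0]->3; indeg[1]->1; indeg[4]->0 | ready=[4] | order so far=[3]
  pop 4: indeg[0]->2; indeg[1]->0; indeg[2]->1 | ready=[1] | order so far=[3, 4]
  pop 1: indeg[0]->1; indeg[2]->0 | ready=[2] | order so far=[3, 4, 1]
  pop 2: indeg[0]->0 | ready=[0] | order so far=[3, 4, 1, 2]
  pop 0: no out-edges | ready=[] | order so far=[3, 4, 1, 2, 0]
New canonical toposort: [3, 4, 1, 2, 0]
Compare positions:
  Node 0: index 3 -> 4 (moved)
  Node 1: index 2 -> 2 (same)
  Node 2: index 4 -> 3 (moved)
  Node 3: index 0 -> 0 (same)
  Node 4: index 1 -> 1 (same)
Nodes that changed position: 0 2

Answer: 0 2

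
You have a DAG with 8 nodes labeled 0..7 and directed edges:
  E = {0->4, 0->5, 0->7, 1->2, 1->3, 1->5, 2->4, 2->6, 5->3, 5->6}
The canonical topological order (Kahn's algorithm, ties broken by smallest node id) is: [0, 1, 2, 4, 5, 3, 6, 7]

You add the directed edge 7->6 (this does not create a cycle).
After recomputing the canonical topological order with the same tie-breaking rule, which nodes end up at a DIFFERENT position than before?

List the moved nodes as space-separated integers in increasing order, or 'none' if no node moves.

Answer: 6 7

Derivation:
Old toposort: [0, 1, 2, 4, 5, 3, 6, 7]
Added edge 7->6
Recompute Kahn (smallest-id tiebreak):
  initial in-degrees: [0, 0, 1, 2, 2, 2, 3, 1]
  ready (indeg=0): [0, 1]
  pop 0: indeg[4]->1; indeg[5]->1; indeg[7]->0 | ready=[1, 7] | order so far=[0]
  pop 1: indeg[2]->0; indeg[3]->1; indeg[5]->0 | ready=[2, 5, 7] | order so far=[0, 1]
  pop 2: indeg[4]->0; indeg[6]->2 | ready=[4, 5, 7] | order so far=[0, 1, 2]
  pop 4: no out-edges | ready=[5, 7] | order so far=[0, 1, 2, 4]
  pop 5: indeg[3]->0; indeg[6]->1 | ready=[3, 7] | order so far=[0, 1, 2, 4, 5]
  pop 3: no out-edges | ready=[7] | order so far=[0, 1, 2, 4, 5, 3]
  pop 7: indeg[6]->0 | ready=[6] | order so far=[0, 1, 2, 4, 5, 3, 7]
  pop 6: no out-edges | ready=[] | order so far=[0, 1, 2, 4, 5, 3, 7, 6]
New canonical toposort: [0, 1, 2, 4, 5, 3, 7, 6]
Compare positions:
  Node 0: index 0 -> 0 (same)
  Node 1: index 1 -> 1 (same)
  Node 2: index 2 -> 2 (same)
  Node 3: index 5 -> 5 (same)
  Node 4: index 3 -> 3 (same)
  Node 5: index 4 -> 4 (same)
  Node 6: index 6 -> 7 (moved)
  Node 7: index 7 -> 6 (moved)
Nodes that changed position: 6 7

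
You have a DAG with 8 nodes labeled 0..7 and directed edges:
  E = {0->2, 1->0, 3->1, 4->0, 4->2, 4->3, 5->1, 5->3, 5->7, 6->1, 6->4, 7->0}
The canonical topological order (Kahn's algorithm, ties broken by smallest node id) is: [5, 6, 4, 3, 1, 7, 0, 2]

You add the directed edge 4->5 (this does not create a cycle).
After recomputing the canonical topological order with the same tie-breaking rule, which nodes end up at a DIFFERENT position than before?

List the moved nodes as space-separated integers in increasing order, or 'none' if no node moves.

Answer: 4 5 6

Derivation:
Old toposort: [5, 6, 4, 3, 1, 7, 0, 2]
Added edge 4->5
Recompute Kahn (smallest-id tiebreak):
  initial in-degrees: [3, 3, 2, 2, 1, 1, 0, 1]
  ready (indeg=0): [6]
  pop 6: indeg[1]->2; indeg[4]->0 | ready=[4] | order so far=[6]
  pop 4: indeg[0]->2; indeg[2]->1; indeg[3]->1; indeg[5]->0 | ready=[5] | order so far=[6, 4]
  pop 5: indeg[1]->1; indeg[3]->0; indeg[7]->0 | ready=[3, 7] | order so far=[6, 4, 5]
  pop 3: indeg[1]->0 | ready=[1, 7] | order so far=[6, 4, 5, 3]
  pop 1: indeg[0]->1 | ready=[7] | order so far=[6, 4, 5, 3, 1]
  pop 7: indeg[0]->0 | ready=[0] | order so far=[6, 4, 5, 3, 1, 7]
  pop 0: indeg[2]->0 | ready=[2] | order so far=[6, 4, 5, 3, 1, 7, 0]
  pop 2: no out-edges | ready=[] | order so far=[6, 4, 5, 3, 1, 7, 0, 2]
New canonical toposort: [6, 4, 5, 3, 1, 7, 0, 2]
Compare positions:
  Node 0: index 6 -> 6 (same)
  Node 1: index 4 -> 4 (same)
  Node 2: index 7 -> 7 (same)
  Node 3: index 3 -> 3 (same)
  Node 4: index 2 -> 1 (moved)
  Node 5: index 0 -> 2 (moved)
  Node 6: index 1 -> 0 (moved)
  Node 7: index 5 -> 5 (same)
Nodes that changed position: 4 5 6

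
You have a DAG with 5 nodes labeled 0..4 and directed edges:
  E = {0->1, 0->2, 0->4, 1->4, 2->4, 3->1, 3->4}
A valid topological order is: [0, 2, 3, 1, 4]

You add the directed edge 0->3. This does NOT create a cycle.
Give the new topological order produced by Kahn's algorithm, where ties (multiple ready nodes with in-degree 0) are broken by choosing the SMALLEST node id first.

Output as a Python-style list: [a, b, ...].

Old toposort: [0, 2, 3, 1, 4]
Added edge: 0->3
Position of 0 (0) < position of 3 (2). Old order still valid.
Run Kahn's algorithm (break ties by smallest node id):
  initial in-degrees: [0, 2, 1, 1, 4]
  ready (indeg=0): [0]
  pop 0: indeg[1]->1; indeg[2]->0; indeg[3]->0; indeg[4]->3 | ready=[2, 3] | order so far=[0]
  pop 2: indeg[4]->2 | ready=[3] | order so far=[0, 2]
  pop 3: indeg[1]->0; indeg[4]->1 | ready=[1] | order so far=[0, 2, 3]
  pop 1: indeg[4]->0 | ready=[4] | order so far=[0, 2, 3, 1]
  pop 4: no out-edges | ready=[] | order so far=[0, 2, 3, 1, 4]
  Result: [0, 2, 3, 1, 4]

Answer: [0, 2, 3, 1, 4]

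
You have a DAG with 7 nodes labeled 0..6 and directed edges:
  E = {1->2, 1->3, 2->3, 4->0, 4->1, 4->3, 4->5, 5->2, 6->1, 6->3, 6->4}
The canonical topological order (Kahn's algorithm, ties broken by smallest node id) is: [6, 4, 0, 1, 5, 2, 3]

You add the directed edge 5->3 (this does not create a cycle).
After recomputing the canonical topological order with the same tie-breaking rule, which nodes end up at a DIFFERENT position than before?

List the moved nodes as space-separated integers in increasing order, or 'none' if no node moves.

Answer: none

Derivation:
Old toposort: [6, 4, 0, 1, 5, 2, 3]
Added edge 5->3
Recompute Kahn (smallest-id tiebreak):
  initial in-degrees: [1, 2, 2, 5, 1, 1, 0]
  ready (indeg=0): [6]
  pop 6: indeg[1]->1; indeg[3]->4; indeg[4]->0 | ready=[4] | order so far=[6]
  pop 4: indeg[0]->0; indeg[1]->0; indeg[3]->3; indeg[5]->0 | ready=[0, 1, 5] | order so far=[6, 4]
  pop 0: no out-edges | ready=[1, 5] | order so far=[6, 4, 0]
  pop 1: indeg[2]->1; indeg[3]->2 | ready=[5] | order so far=[6, 4, 0, 1]
  pop 5: indeg[2]->0; indeg[3]->1 | ready=[2] | order so far=[6, 4, 0, 1, 5]
  pop 2: indeg[3]->0 | ready=[3] | order so far=[6, 4, 0, 1, 5, 2]
  pop 3: no out-edges | ready=[] | order so far=[6, 4, 0, 1, 5, 2, 3]
New canonical toposort: [6, 4, 0, 1, 5, 2, 3]
Compare positions:
  Node 0: index 2 -> 2 (same)
  Node 1: index 3 -> 3 (same)
  Node 2: index 5 -> 5 (same)
  Node 3: index 6 -> 6 (same)
  Node 4: index 1 -> 1 (same)
  Node 5: index 4 -> 4 (same)
  Node 6: index 0 -> 0 (same)
Nodes that changed position: none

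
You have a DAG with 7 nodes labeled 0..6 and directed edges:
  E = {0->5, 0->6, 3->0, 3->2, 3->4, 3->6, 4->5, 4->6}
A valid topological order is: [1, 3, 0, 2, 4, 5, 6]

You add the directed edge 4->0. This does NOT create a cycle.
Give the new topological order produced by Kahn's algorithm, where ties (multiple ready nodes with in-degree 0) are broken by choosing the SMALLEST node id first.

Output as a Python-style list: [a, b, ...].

Old toposort: [1, 3, 0, 2, 4, 5, 6]
Added edge: 4->0
Position of 4 (4) > position of 0 (2). Must reorder: 4 must now come before 0.
Run Kahn's algorithm (break ties by smallest node id):
  initial in-degrees: [2, 0, 1, 0, 1, 2, 3]
  ready (indeg=0): [1, 3]
  pop 1: no out-edges | ready=[3] | order so far=[1]
  pop 3: indeg[0]->1; indeg[2]->0; indeg[4]->0; indeg[6]->2 | ready=[2, 4] | order so far=[1, 3]
  pop 2: no out-edges | ready=[4] | order so far=[1, 3, 2]
  pop 4: indeg[0]->0; indeg[5]->1; indeg[6]->1 | ready=[0] | order so far=[1, 3, 2, 4]
  pop 0: indeg[5]->0; indeg[6]->0 | ready=[5, 6] | order so far=[1, 3, 2, 4, 0]
  pop 5: no out-edges | ready=[6] | order so far=[1, 3, 2, 4, 0, 5]
  pop 6: no out-edges | ready=[] | order so far=[1, 3, 2, 4, 0, 5, 6]
  Result: [1, 3, 2, 4, 0, 5, 6]

Answer: [1, 3, 2, 4, 0, 5, 6]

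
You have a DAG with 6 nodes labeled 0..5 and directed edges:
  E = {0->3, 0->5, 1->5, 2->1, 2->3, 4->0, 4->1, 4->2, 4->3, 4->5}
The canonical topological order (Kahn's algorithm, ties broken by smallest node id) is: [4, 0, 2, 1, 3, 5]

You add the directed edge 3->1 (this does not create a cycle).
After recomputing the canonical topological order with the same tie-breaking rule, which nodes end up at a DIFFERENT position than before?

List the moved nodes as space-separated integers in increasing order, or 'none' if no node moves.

Answer: 1 3

Derivation:
Old toposort: [4, 0, 2, 1, 3, 5]
Added edge 3->1
Recompute Kahn (smallest-id tiebreak):
  initial in-degrees: [1, 3, 1, 3, 0, 3]
  ready (indeg=0): [4]
  pop 4: indeg[0]->0; indeg[1]->2; indeg[2]->0; indeg[3]->2; indeg[5]->2 | ready=[0, 2] | order so far=[4]
  pop 0: indeg[3]->1; indeg[5]->1 | ready=[2] | order so far=[4, 0]
  pop 2: indeg[1]->1; indeg[3]->0 | ready=[3] | order so far=[4, 0, 2]
  pop 3: indeg[1]->0 | ready=[1] | order so far=[4, 0, 2, 3]
  pop 1: indeg[5]->0 | ready=[5] | order so far=[4, 0, 2, 3, 1]
  pop 5: no out-edges | ready=[] | order so far=[4, 0, 2, 3, 1, 5]
New canonical toposort: [4, 0, 2, 3, 1, 5]
Compare positions:
  Node 0: index 1 -> 1 (same)
  Node 1: index 3 -> 4 (moved)
  Node 2: index 2 -> 2 (same)
  Node 3: index 4 -> 3 (moved)
  Node 4: index 0 -> 0 (same)
  Node 5: index 5 -> 5 (same)
Nodes that changed position: 1 3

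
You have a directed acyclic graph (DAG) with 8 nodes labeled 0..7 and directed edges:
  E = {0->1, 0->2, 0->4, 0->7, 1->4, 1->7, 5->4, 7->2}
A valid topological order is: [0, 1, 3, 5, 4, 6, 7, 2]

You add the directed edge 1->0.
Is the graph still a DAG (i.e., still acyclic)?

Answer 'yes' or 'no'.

Given toposort: [0, 1, 3, 5, 4, 6, 7, 2]
Position of 1: index 1; position of 0: index 0
New edge 1->0: backward (u after v in old order)
Backward edge: old toposort is now invalid. Check if this creates a cycle.
Does 0 already reach 1? Reachable from 0: [0, 1, 2, 4, 7]. YES -> cycle!
Still a DAG? no

Answer: no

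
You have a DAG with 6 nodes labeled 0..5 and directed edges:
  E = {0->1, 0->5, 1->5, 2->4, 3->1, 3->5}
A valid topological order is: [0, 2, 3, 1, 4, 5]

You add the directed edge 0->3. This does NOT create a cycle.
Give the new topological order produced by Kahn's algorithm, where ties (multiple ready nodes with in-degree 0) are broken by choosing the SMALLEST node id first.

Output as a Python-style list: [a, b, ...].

Old toposort: [0, 2, 3, 1, 4, 5]
Added edge: 0->3
Position of 0 (0) < position of 3 (2). Old order still valid.
Run Kahn's algorithm (break ties by smallest node id):
  initial in-degrees: [0, 2, 0, 1, 1, 3]
  ready (indeg=0): [0, 2]
  pop 0: indeg[1]->1; indeg[3]->0; indeg[5]->2 | ready=[2, 3] | order so far=[0]
  pop 2: indeg[4]->0 | ready=[3, 4] | order so far=[0, 2]
  pop 3: indeg[1]->0; indeg[5]->1 | ready=[1, 4] | order so far=[0, 2, 3]
  pop 1: indeg[5]->0 | ready=[4, 5] | order so far=[0, 2, 3, 1]
  pop 4: no out-edges | ready=[5] | order so far=[0, 2, 3, 1, 4]
  pop 5: no out-edges | ready=[] | order so far=[0, 2, 3, 1, 4, 5]
  Result: [0, 2, 3, 1, 4, 5]

Answer: [0, 2, 3, 1, 4, 5]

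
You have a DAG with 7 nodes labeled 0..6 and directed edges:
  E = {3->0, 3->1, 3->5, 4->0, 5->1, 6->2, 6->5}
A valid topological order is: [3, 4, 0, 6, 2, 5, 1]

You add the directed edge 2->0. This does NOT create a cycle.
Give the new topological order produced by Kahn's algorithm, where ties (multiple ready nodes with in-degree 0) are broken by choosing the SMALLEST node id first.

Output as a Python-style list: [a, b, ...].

Answer: [3, 4, 6, 2, 0, 5, 1]

Derivation:
Old toposort: [3, 4, 0, 6, 2, 5, 1]
Added edge: 2->0
Position of 2 (4) > position of 0 (2). Must reorder: 2 must now come before 0.
Run Kahn's algorithm (break ties by smallest node id):
  initial in-degrees: [3, 2, 1, 0, 0, 2, 0]
  ready (indeg=0): [3, 4, 6]
  pop 3: indeg[0]->2; indeg[1]->1; indeg[5]->1 | ready=[4, 6] | order so far=[3]
  pop 4: indeg[0]->1 | ready=[6] | order so far=[3, 4]
  pop 6: indeg[2]->0; indeg[5]->0 | ready=[2, 5] | order so far=[3, 4, 6]
  pop 2: indeg[0]->0 | ready=[0, 5] | order so far=[3, 4, 6, 2]
  pop 0: no out-edges | ready=[5] | order so far=[3, 4, 6, 2, 0]
  pop 5: indeg[1]->0 | ready=[1] | order so far=[3, 4, 6, 2, 0, 5]
  pop 1: no out-edges | ready=[] | order so far=[3, 4, 6, 2, 0, 5, 1]
  Result: [3, 4, 6, 2, 0, 5, 1]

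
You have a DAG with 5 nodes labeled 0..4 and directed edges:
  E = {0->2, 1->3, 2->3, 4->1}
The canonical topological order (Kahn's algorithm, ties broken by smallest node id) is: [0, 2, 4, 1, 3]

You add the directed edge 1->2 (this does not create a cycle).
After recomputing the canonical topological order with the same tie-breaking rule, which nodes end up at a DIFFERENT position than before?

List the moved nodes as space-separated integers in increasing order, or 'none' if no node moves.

Answer: 1 2 4

Derivation:
Old toposort: [0, 2, 4, 1, 3]
Added edge 1->2
Recompute Kahn (smallest-id tiebreak):
  initial in-degrees: [0, 1, 2, 2, 0]
  ready (indeg=0): [0, 4]
  pop 0: indeg[2]->1 | ready=[4] | order so far=[0]
  pop 4: indeg[1]->0 | ready=[1] | order so far=[0, 4]
  pop 1: indeg[2]->0; indeg[3]->1 | ready=[2] | order so far=[0, 4, 1]
  pop 2: indeg[3]->0 | ready=[3] | order so far=[0, 4, 1, 2]
  pop 3: no out-edges | ready=[] | order so far=[0, 4, 1, 2, 3]
New canonical toposort: [0, 4, 1, 2, 3]
Compare positions:
  Node 0: index 0 -> 0 (same)
  Node 1: index 3 -> 2 (moved)
  Node 2: index 1 -> 3 (moved)
  Node 3: index 4 -> 4 (same)
  Node 4: index 2 -> 1 (moved)
Nodes that changed position: 1 2 4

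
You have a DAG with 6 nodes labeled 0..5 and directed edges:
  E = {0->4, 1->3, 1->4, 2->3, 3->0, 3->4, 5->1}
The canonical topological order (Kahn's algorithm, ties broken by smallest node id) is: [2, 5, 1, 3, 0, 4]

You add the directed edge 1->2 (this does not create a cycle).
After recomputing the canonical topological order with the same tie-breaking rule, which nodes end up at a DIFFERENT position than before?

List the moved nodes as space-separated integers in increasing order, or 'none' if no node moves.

Old toposort: [2, 5, 1, 3, 0, 4]
Added edge 1->2
Recompute Kahn (smallest-id tiebreak):
  initial in-degrees: [1, 1, 1, 2, 3, 0]
  ready (indeg=0): [5]
  pop 5: indeg[1]->0 | ready=[1] | order so far=[5]
  pop 1: indeg[2]->0; indeg[3]->1; indeg[4]->2 | ready=[2] | order so far=[5, 1]
  pop 2: indeg[3]->0 | ready=[3] | order so far=[5, 1, 2]
  pop 3: indeg[0]->0; indeg[4]->1 | ready=[0] | order so far=[5, 1, 2, 3]
  pop 0: indeg[4]->0 | ready=[4] | order so far=[5, 1, 2, 3, 0]
  pop 4: no out-edges | ready=[] | order so far=[5, 1, 2, 3, 0, 4]
New canonical toposort: [5, 1, 2, 3, 0, 4]
Compare positions:
  Node 0: index 4 -> 4 (same)
  Node 1: index 2 -> 1 (moved)
  Node 2: index 0 -> 2 (moved)
  Node 3: index 3 -> 3 (same)
  Node 4: index 5 -> 5 (same)
  Node 5: index 1 -> 0 (moved)
Nodes that changed position: 1 2 5

Answer: 1 2 5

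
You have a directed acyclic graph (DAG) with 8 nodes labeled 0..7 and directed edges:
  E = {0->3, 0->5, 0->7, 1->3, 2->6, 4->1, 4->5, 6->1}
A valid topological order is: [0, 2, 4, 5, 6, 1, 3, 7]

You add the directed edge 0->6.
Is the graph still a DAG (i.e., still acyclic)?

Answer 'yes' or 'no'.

Given toposort: [0, 2, 4, 5, 6, 1, 3, 7]
Position of 0: index 0; position of 6: index 4
New edge 0->6: forward
Forward edge: respects the existing order. Still a DAG, same toposort still valid.
Still a DAG? yes

Answer: yes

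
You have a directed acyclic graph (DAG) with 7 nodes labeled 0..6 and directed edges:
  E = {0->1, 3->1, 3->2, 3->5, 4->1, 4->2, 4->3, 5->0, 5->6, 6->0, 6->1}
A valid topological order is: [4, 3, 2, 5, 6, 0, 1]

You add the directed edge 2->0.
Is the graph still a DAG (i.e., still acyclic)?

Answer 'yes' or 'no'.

Answer: yes

Derivation:
Given toposort: [4, 3, 2, 5, 6, 0, 1]
Position of 2: index 2; position of 0: index 5
New edge 2->0: forward
Forward edge: respects the existing order. Still a DAG, same toposort still valid.
Still a DAG? yes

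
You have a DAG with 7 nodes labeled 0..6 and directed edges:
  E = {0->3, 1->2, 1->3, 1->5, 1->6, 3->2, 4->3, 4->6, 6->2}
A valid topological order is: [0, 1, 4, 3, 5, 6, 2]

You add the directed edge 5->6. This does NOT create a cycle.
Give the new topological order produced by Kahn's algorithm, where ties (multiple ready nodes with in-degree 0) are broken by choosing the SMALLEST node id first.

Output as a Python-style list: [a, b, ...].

Answer: [0, 1, 4, 3, 5, 6, 2]

Derivation:
Old toposort: [0, 1, 4, 3, 5, 6, 2]
Added edge: 5->6
Position of 5 (4) < position of 6 (5). Old order still valid.
Run Kahn's algorithm (break ties by smallest node id):
  initial in-degrees: [0, 0, 3, 3, 0, 1, 3]
  ready (indeg=0): [0, 1, 4]
  pop 0: indeg[3]->2 | ready=[1, 4] | order so far=[0]
  pop 1: indeg[2]->2; indeg[3]->1; indeg[5]->0; indeg[6]->2 | ready=[4, 5] | order so far=[0, 1]
  pop 4: indeg[3]->0; indeg[6]->1 | ready=[3, 5] | order so far=[0, 1, 4]
  pop 3: indeg[2]->1 | ready=[5] | order so far=[0, 1, 4, 3]
  pop 5: indeg[6]->0 | ready=[6] | order so far=[0, 1, 4, 3, 5]
  pop 6: indeg[2]->0 | ready=[2] | order so far=[0, 1, 4, 3, 5, 6]
  pop 2: no out-edges | ready=[] | order so far=[0, 1, 4, 3, 5, 6, 2]
  Result: [0, 1, 4, 3, 5, 6, 2]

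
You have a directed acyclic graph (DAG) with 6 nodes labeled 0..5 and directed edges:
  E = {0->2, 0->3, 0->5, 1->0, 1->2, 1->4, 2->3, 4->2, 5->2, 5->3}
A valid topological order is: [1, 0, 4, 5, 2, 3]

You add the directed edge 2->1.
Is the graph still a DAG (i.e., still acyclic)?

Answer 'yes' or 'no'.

Given toposort: [1, 0, 4, 5, 2, 3]
Position of 2: index 4; position of 1: index 0
New edge 2->1: backward (u after v in old order)
Backward edge: old toposort is now invalid. Check if this creates a cycle.
Does 1 already reach 2? Reachable from 1: [0, 1, 2, 3, 4, 5]. YES -> cycle!
Still a DAG? no

Answer: no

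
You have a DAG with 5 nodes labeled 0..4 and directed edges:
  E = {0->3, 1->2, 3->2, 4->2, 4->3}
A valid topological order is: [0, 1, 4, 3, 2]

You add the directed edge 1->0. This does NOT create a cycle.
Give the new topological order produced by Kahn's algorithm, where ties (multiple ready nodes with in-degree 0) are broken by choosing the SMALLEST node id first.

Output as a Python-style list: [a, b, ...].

Old toposort: [0, 1, 4, 3, 2]
Added edge: 1->0
Position of 1 (1) > position of 0 (0). Must reorder: 1 must now come before 0.
Run Kahn's algorithm (break ties by smallest node id):
  initial in-degrees: [1, 0, 3, 2, 0]
  ready (indeg=0): [1, 4]
  pop 1: indeg[0]->0; indeg[2]->2 | ready=[0, 4] | order so far=[1]
  pop 0: indeg[3]->1 | ready=[4] | order so far=[1, 0]
  pop 4: indeg[2]->1; indeg[3]->0 | ready=[3] | order so far=[1, 0, 4]
  pop 3: indeg[2]->0 | ready=[2] | order so far=[1, 0, 4, 3]
  pop 2: no out-edges | ready=[] | order so far=[1, 0, 4, 3, 2]
  Result: [1, 0, 4, 3, 2]

Answer: [1, 0, 4, 3, 2]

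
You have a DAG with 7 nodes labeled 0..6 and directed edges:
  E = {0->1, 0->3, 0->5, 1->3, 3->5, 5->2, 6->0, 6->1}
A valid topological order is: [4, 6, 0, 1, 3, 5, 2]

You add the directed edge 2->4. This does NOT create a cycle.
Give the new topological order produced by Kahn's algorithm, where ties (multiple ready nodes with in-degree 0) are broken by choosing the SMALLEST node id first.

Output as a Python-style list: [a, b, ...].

Old toposort: [4, 6, 0, 1, 3, 5, 2]
Added edge: 2->4
Position of 2 (6) > position of 4 (0). Must reorder: 2 must now come before 4.
Run Kahn's algorithm (break ties by smallest node id):
  initial in-degrees: [1, 2, 1, 2, 1, 2, 0]
  ready (indeg=0): [6]
  pop 6: indeg[0]->0; indeg[1]->1 | ready=[0] | order so far=[6]
  pop 0: indeg[1]->0; indeg[3]->1; indeg[5]->1 | ready=[1] | order so far=[6, 0]
  pop 1: indeg[3]->0 | ready=[3] | order so far=[6, 0, 1]
  pop 3: indeg[5]->0 | ready=[5] | order so far=[6, 0, 1, 3]
  pop 5: indeg[2]->0 | ready=[2] | order so far=[6, 0, 1, 3, 5]
  pop 2: indeg[4]->0 | ready=[4] | order so far=[6, 0, 1, 3, 5, 2]
  pop 4: no out-edges | ready=[] | order so far=[6, 0, 1, 3, 5, 2, 4]
  Result: [6, 0, 1, 3, 5, 2, 4]

Answer: [6, 0, 1, 3, 5, 2, 4]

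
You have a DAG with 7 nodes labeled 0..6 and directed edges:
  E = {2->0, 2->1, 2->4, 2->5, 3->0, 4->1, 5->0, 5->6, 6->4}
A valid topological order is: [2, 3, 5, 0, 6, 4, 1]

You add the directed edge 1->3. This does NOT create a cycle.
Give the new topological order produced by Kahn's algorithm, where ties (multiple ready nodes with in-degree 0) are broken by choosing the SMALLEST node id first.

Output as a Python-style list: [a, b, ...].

Old toposort: [2, 3, 5, 0, 6, 4, 1]
Added edge: 1->3
Position of 1 (6) > position of 3 (1). Must reorder: 1 must now come before 3.
Run Kahn's algorithm (break ties by smallest node id):
  initial in-degrees: [3, 2, 0, 1, 2, 1, 1]
  ready (indeg=0): [2]
  pop 2: indeg[0]->2; indeg[1]->1; indeg[4]->1; indeg[5]->0 | ready=[5] | order so far=[2]
  pop 5: indeg[0]->1; indeg[6]->0 | ready=[6] | order so far=[2, 5]
  pop 6: indeg[4]->0 | ready=[4] | order so far=[2, 5, 6]
  pop 4: indeg[1]->0 | ready=[1] | order so far=[2, 5, 6, 4]
  pop 1: indeg[3]->0 | ready=[3] | order so far=[2, 5, 6, 4, 1]
  pop 3: indeg[0]->0 | ready=[0] | order so far=[2, 5, 6, 4, 1, 3]
  pop 0: no out-edges | ready=[] | order so far=[2, 5, 6, 4, 1, 3, 0]
  Result: [2, 5, 6, 4, 1, 3, 0]

Answer: [2, 5, 6, 4, 1, 3, 0]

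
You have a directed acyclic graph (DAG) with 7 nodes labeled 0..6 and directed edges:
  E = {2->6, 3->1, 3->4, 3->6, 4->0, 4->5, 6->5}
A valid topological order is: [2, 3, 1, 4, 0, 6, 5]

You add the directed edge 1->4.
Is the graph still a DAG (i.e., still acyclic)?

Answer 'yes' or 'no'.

Answer: yes

Derivation:
Given toposort: [2, 3, 1, 4, 0, 6, 5]
Position of 1: index 2; position of 4: index 3
New edge 1->4: forward
Forward edge: respects the existing order. Still a DAG, same toposort still valid.
Still a DAG? yes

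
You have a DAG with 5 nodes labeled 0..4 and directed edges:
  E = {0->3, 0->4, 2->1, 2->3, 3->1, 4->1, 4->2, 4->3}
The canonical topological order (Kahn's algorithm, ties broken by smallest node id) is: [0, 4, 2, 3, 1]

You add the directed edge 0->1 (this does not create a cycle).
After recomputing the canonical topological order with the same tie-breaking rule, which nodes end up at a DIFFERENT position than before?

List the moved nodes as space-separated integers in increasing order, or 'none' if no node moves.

Old toposort: [0, 4, 2, 3, 1]
Added edge 0->1
Recompute Kahn (smallest-id tiebreak):
  initial in-degrees: [0, 4, 1, 3, 1]
  ready (indeg=0): [0]
  pop 0: indeg[1]->3; indeg[3]->2; indeg[4]->0 | ready=[4] | order so far=[0]
  pop 4: indeg[1]->2; indeg[2]->0; indeg[3]->1 | ready=[2] | order so far=[0, 4]
  pop 2: indeg[1]->1; indeg[3]->0 | ready=[3] | order so far=[0, 4, 2]
  pop 3: indeg[1]->0 | ready=[1] | order so far=[0, 4, 2, 3]
  pop 1: no out-edges | ready=[] | order so far=[0, 4, 2, 3, 1]
New canonical toposort: [0, 4, 2, 3, 1]
Compare positions:
  Node 0: index 0 -> 0 (same)
  Node 1: index 4 -> 4 (same)
  Node 2: index 2 -> 2 (same)
  Node 3: index 3 -> 3 (same)
  Node 4: index 1 -> 1 (same)
Nodes that changed position: none

Answer: none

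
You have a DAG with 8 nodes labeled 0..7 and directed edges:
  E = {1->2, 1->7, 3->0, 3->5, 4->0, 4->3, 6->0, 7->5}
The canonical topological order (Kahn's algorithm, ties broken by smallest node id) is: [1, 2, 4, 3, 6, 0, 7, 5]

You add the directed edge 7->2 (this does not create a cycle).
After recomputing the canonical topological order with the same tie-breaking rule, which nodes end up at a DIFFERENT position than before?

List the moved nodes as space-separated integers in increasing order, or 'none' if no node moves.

Answer: 0 2 3 4 6 7

Derivation:
Old toposort: [1, 2, 4, 3, 6, 0, 7, 5]
Added edge 7->2
Recompute Kahn (smallest-id tiebreak):
  initial in-degrees: [3, 0, 2, 1, 0, 2, 0, 1]
  ready (indeg=0): [1, 4, 6]
  pop 1: indeg[2]->1; indeg[7]->0 | ready=[4, 6, 7] | order so far=[1]
  pop 4: indeg[0]->2; indeg[3]->0 | ready=[3, 6, 7] | order so far=[1, 4]
  pop 3: indeg[0]->1; indeg[5]->1 | ready=[6, 7] | order so far=[1, 4, 3]
  pop 6: indeg[0]->0 | ready=[0, 7] | order so far=[1, 4, 3, 6]
  pop 0: no out-edges | ready=[7] | order so far=[1, 4, 3, 6, 0]
  pop 7: indeg[2]->0; indeg[5]->0 | ready=[2, 5] | order so far=[1, 4, 3, 6, 0, 7]
  pop 2: no out-edges | ready=[5] | order so far=[1, 4, 3, 6, 0, 7, 2]
  pop 5: no out-edges | ready=[] | order so far=[1, 4, 3, 6, 0, 7, 2, 5]
New canonical toposort: [1, 4, 3, 6, 0, 7, 2, 5]
Compare positions:
  Node 0: index 5 -> 4 (moved)
  Node 1: index 0 -> 0 (same)
  Node 2: index 1 -> 6 (moved)
  Node 3: index 3 -> 2 (moved)
  Node 4: index 2 -> 1 (moved)
  Node 5: index 7 -> 7 (same)
  Node 6: index 4 -> 3 (moved)
  Node 7: index 6 -> 5 (moved)
Nodes that changed position: 0 2 3 4 6 7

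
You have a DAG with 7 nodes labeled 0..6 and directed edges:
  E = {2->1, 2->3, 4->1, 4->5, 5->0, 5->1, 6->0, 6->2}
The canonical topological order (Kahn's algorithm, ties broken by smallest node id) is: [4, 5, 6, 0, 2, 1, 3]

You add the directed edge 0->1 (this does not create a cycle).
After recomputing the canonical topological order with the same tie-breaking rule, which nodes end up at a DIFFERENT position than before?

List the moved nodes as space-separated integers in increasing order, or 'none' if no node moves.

Old toposort: [4, 5, 6, 0, 2, 1, 3]
Added edge 0->1
Recompute Kahn (smallest-id tiebreak):
  initial in-degrees: [2, 4, 1, 1, 0, 1, 0]
  ready (indeg=0): [4, 6]
  pop 4: indeg[1]->3; indeg[5]->0 | ready=[5, 6] | order so far=[4]
  pop 5: indeg[0]->1; indeg[1]->2 | ready=[6] | order so far=[4, 5]
  pop 6: indeg[0]->0; indeg[2]->0 | ready=[0, 2] | order so far=[4, 5, 6]
  pop 0: indeg[1]->1 | ready=[2] | order so far=[4, 5, 6, 0]
  pop 2: indeg[1]->0; indeg[3]->0 | ready=[1, 3] | order so far=[4, 5, 6, 0, 2]
  pop 1: no out-edges | ready=[3] | order so far=[4, 5, 6, 0, 2, 1]
  pop 3: no out-edges | ready=[] | order so far=[4, 5, 6, 0, 2, 1, 3]
New canonical toposort: [4, 5, 6, 0, 2, 1, 3]
Compare positions:
  Node 0: index 3 -> 3 (same)
  Node 1: index 5 -> 5 (same)
  Node 2: index 4 -> 4 (same)
  Node 3: index 6 -> 6 (same)
  Node 4: index 0 -> 0 (same)
  Node 5: index 1 -> 1 (same)
  Node 6: index 2 -> 2 (same)
Nodes that changed position: none

Answer: none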